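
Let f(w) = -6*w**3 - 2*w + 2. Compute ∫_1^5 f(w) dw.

-952

By the power rule, an antiderivative is F(w) = -3*w**4/2 - w**2 + 2*w.
Then F(5) - F(1) = (-1905/2) - (-1/2) = -952.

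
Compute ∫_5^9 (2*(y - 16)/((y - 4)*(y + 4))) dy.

Factor the denominator: y**2 - 16 = (y + 4)(y - 4).
Partial fractions: 2*(y - 16)/((y - 4)*(y + 4)) = 5/(y + 4) - 3/(y - 4).
An antiderivative is F(y) = -3*log(y - 4) + 5*log(y + 4).
Then F(9) - F(5) = (-3*log(5) + 5*log(13)) - (10*log(3)) = -10*log(3) - 3*log(5) + 5*log(13).

-10*log(3) - 3*log(5) + 5*log(13)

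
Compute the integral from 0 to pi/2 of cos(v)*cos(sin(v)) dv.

sin(1)

Let u = sin(v), so du = cos(v) dv. When v = 0, u = 0; when v = pi/2, u = 1.
The integral becomes ∫ cos(u) du from 0 to 1, with antiderivative sin(u).
Back in v: F(v) = sin(sin(v)).
Then F(pi/2) - F(0) = (sin(1)) - (0) = sin(1).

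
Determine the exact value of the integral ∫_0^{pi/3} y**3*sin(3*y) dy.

pi*(-6 + pi**2)/81

Integrate by parts 3 times (u = y^3, dv = sin(3*y) dy).
An antiderivative is F(y) = -y**3*cos(3*y)/3 + y**2*sin(3*y)/3 + 2*y*cos(3*y)/9 - 2*sin(3*y)/27.
Then F(pi/3) - F(0) = (pi*(-6 + pi**2)/81) - (0) = pi*(-6 + pi**2)/81.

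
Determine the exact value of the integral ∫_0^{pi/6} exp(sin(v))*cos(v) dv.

Let u = sin(v), so du = cos(v) dv. When v = 0, u = 0; when v = pi/6, u = 1/2.
The integral becomes ∫ exp(u) du from 0 to 1/2, with antiderivative exp(u).
Back in v: F(v) = exp(sin(v)).
Then F(pi/6) - F(0) = (exp(1/2)) - (1) = -1 + exp(1/2).

-1 + exp(1/2)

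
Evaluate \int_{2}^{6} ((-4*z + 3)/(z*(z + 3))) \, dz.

Factor the denominator: z**2 + 3*z = (z + 3)z.
Partial fractions: (-4*z + 3)/(z*(z + 3)) = -5/(z + 3) + 1/z.
An antiderivative is F(z) = log(z) - 5*log(z + 3).
Then F(6) - F(2) = (-9*log(3) + log(2)) - (-5*log(5) + log(2)) = -9*log(3) + 5*log(5).

-9*log(3) + 5*log(5)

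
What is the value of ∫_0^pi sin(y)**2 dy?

pi/2

Use the identity sin^2(y) = (1 - cos(2*y))/2.
An antiderivative is F(y) = y/2 - sin(2*y)/4.
Then F(pi) - F(0) = (pi/2) - (0) = pi/2.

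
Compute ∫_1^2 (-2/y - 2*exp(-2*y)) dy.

An antiderivative is F(y) = -2*log(y) + exp(-2*y).
Then F(2) - F(1) = (-2*log(2) + exp(-4)) - (exp(-2)) = -2*log(2) - exp(-2) + exp(-4).

-2*log(2) - exp(-2) + exp(-4)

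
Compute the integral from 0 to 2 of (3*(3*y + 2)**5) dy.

Let u = 3*y + 2, so du = 3 dy. When y = 0, u = 2; when y = 2, u = 8.
The integral becomes ∫ u**5 du from 2 to 8, with antiderivative u**6/6.
Back in y: F(y) = (3*y + 2)**6/6.
Then F(2) - F(0) = (131072/3) - (32/3) = 43680.

43680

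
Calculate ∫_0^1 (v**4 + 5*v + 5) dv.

By the power rule, an antiderivative is F(v) = v**5/5 + 5*v**2/2 + 5*v.
Then F(1) - F(0) = (77/10) - (0) = 77/10.

77/10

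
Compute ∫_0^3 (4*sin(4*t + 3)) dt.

Let u = 4*t + 3, so du = 4 dt. When t = 0, u = 3; when t = 3, u = 15.
The integral becomes ∫ sin(u) du from 3 to 15, with antiderivative -cos(u).
Back in t: F(t) = -cos(4*t + 3).
Then F(3) - F(0) = (-cos(15)) - (-cos(3)) = cos(3) - cos(15).

cos(3) - cos(15)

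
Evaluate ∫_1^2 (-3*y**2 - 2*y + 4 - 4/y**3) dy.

-15/2

By the power rule, an antiderivative is F(y) = -y**3 - y**2 + 4*y + 2/y**2.
Then F(2) - F(1) = (-7/2) - (4) = -15/2.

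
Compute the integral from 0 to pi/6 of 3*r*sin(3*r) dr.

Integrate by parts once (u = r, dv = 3*sin(3*r) dr).
An antiderivative is F(r) = -r*cos(3*r) + sin(3*r)/3.
Then F(pi/6) - F(0) = (1/3) - (0) = 1/3.

1/3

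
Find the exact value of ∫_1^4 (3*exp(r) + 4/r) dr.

An antiderivative is F(r) = 3*exp(r) + 4*log(r).
Then F(4) - F(1) = (8*log(2) + 3*exp(4)) - (3*exp(1)) = -3*exp(1) + 8*log(2) + 3*exp(4).

-3*exp(1) + 8*log(2) + 3*exp(4)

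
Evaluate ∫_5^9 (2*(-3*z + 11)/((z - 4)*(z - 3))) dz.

Factor the denominator: z**2 - 7*z + 12 = (z - 3)(z - 4).
Partial fractions: 2*(-3*z + 11)/((z - 4)*(z - 3)) = -4/(z - 3) - 2/(z - 4).
An antiderivative is F(z) = -2*log(z - 4) - 4*log(z - 3).
Then F(9) - F(5) = (-4*log(3) - 2*log(5) - 4*log(2)) - (-log(16)) = -4*log(3) - 2*log(5).

-4*log(3) - 2*log(5)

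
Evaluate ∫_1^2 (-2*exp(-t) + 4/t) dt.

An antiderivative is F(t) = 4*log(t) + 2*exp(-t).
Then F(2) - F(1) = (2*exp(-2) + 4*log(2)) - (2*exp(-1)) = -2*exp(-1) + 2*exp(-2) + 4*log(2).

-2*exp(-1) + 2*exp(-2) + 4*log(2)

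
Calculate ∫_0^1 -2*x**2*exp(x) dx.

Integrate by parts twice (u = x^2, dv = -2*exp(x) dx).
An antiderivative is F(x) = (-2*x**2 + 4*x - 4)*exp(x).
Then F(1) - F(0) = (-2*E) - (-4) = 4 - 2*E.

4 - 2*E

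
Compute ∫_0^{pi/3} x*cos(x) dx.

-1/2 + sqrt(3)*pi/6

Integrate by parts once (u = x, dv = cos(x) dx).
An antiderivative is F(x) = x*sin(x) + cos(x).
Then F(pi/3) - F(0) = (1/2 + sqrt(3)*pi/6) - (1) = -1/2 + sqrt(3)*pi/6.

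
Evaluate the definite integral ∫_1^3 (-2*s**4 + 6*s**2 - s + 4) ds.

-204/5

By the power rule, an antiderivative is F(s) = -2*s**5/5 + 2*s**3 - s**2/2 + 4*s.
Then F(3) - F(1) = (-357/10) - (51/10) = -204/5.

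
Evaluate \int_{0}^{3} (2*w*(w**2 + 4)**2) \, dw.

Let u = w**2 + 4, so du = 2*w dw. When w = 0, u = 4; when w = 3, u = 13.
The integral becomes ∫ u**2 du from 4 to 13, with antiderivative u**3/3.
Back in w: F(w) = (w**2 + 4)**3/3.
Then F(3) - F(0) = (2197/3) - (64/3) = 711.

711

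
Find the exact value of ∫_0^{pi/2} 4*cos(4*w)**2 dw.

Use the identity cos^2(4*w) = (1 + cos(8*w))/2.
An antiderivative is F(w) = 2*w + sin(8*w)/4.
Then F(pi/2) - F(0) = (pi) - (0) = pi.

pi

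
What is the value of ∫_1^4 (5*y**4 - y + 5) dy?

By the power rule, an antiderivative is F(y) = y**5 - y**2/2 + 5*y.
Then F(4) - F(1) = (1036) - (11/2) = 2061/2.

2061/2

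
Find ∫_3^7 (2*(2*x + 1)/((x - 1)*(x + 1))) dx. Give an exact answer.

Factor the denominator: x**2 - 1 = (x + 1)(x - 1).
Partial fractions: 2*(2*x + 1)/((x - 1)*(x + 1)) = 1/(x + 1) + 3/(x - 1).
An antiderivative is F(x) = 3*log(x - 1) + log(x + 1).
Then F(7) - F(3) = (3*log(3) + 6*log(2)) - (log(32)) = log(54).

log(54)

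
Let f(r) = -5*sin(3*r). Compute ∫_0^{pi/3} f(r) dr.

An antiderivative is F(r) = 5*cos(3*r)/3.
Then F(pi/3) - F(0) = (-5/3) - (5/3) = -10/3.

-10/3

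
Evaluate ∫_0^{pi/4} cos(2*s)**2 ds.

pi/8

Use the identity cos^2(2*s) = (1 + cos(4*s))/2.
An antiderivative is F(s) = s/2 + sin(4*s)/8.
Then F(pi/4) - F(0) = (pi/8) - (0) = pi/8.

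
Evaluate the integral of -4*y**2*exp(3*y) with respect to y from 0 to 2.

8/27 - 104*exp(6)/27

Integrate by parts twice (u = y^2, dv = -4*exp(3*y) dy).
An antiderivative is F(y) = (-36*y**2 + 24*y - 8)*exp(3*y)/27.
Then F(2) - F(0) = (-104*exp(6)/27) - (-8/27) = 8/27 - 104*exp(6)/27.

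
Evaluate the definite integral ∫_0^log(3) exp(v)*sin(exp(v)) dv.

Let u = exp(v), so du = exp(v) dv. When v = 0, u = 1; when v = log(3), u = 3.
The integral becomes ∫ sin(u) du from 1 to 3, with antiderivative -cos(u).
Back in v: F(v) = -cos(exp(v)).
Then F(log(3)) - F(0) = (-cos(3)) - (-cos(1)) = cos(1) - cos(3).

cos(1) - cos(3)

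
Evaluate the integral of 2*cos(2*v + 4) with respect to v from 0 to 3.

Let u = 2*v + 4, so du = 2 dv. When v = 0, u = 4; when v = 3, u = 10.
The integral becomes ∫ cos(u) du from 4 to 10, with antiderivative sin(u).
Back in v: F(v) = sin(2*v + 4).
Then F(3) - F(0) = (sin(10)) - (sin(4)) = sin(10) - sin(4).

sin(10) - sin(4)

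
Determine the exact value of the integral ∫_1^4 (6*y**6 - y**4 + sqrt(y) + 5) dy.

By the power rule, an antiderivative is F(y) = 6*y**7/7 - y**5/5 + 2*y**(3/2)/3 + 5*y.
Then F(4) - F(1) = (1455716/105) - (664/105) = 1455052/105.

1455052/105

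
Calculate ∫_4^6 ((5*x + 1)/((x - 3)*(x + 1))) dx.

-log(5) + log(7) + 4*log(3)

Factor the denominator: x**2 - 2*x - 3 = (x + 1)(x - 3).
Partial fractions: (5*x + 1)/((x - 3)*(x + 1)) = 1/(x + 1) + 4/(x - 3).
An antiderivative is F(x) = 4*log(x - 3) + log(x + 1).
Then F(6) - F(4) = (log(7) + 4*log(3)) - (log(5)) = -log(5) + log(7) + 4*log(3).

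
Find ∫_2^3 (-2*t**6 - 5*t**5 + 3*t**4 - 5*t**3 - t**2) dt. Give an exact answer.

By the power rule, an antiderivative is F(t) = -2*t**7/7 - 5*t**6/6 + 3*t**5/5 - 5*t**4/4 - t**3/3.
Then F(3) - F(2) = (-167553/140) - (-3268/35) = -154481/140.

-154481/140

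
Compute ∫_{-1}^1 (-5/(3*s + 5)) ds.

An antiderivative is F(s) = -5*log(3*s + 5)/3.
Then F(1) - F(-1) = (-log(32)) - (-5*log(2)/3) = -10*log(2)/3.

-10*log(2)/3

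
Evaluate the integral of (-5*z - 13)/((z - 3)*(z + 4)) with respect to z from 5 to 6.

log(8/45)

Factor the denominator: z**2 + z - 12 = (z + 4)(z - 3).
Partial fractions: (-5*z - 13)/((z - 3)*(z + 4)) = -1/(z + 4) - 4/(z - 3).
An antiderivative is F(z) = -4*log(z - 3) - log(z + 4).
Then F(6) - F(5) = (-4*log(3) - log(5) - log(2)) - (-4*log(2) - 2*log(3)) = log(8/45).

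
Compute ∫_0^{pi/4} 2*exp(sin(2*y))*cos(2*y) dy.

-1 + E

Let u = sin(2*y), so du = 2*cos(2*y) dy. When y = 0, u = 0; when y = pi/4, u = 1.
The integral becomes ∫ exp(u) du from 0 to 1, with antiderivative exp(u).
Back in y: F(y) = exp(sin(2*y)).
Then F(pi/4) - F(0) = (E) - (1) = -1 + E.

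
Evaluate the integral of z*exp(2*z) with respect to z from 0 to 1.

Integrate by parts once (u = z, dv = exp(2*z) dz).
An antiderivative is F(z) = (2*z - 1)*exp(2*z)/4.
Then F(1) - F(0) = (exp(2)/4) - (-1/4) = 1/4 + exp(2)/4.

1/4 + exp(2)/4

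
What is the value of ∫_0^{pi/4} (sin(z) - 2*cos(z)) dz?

1 - 3*sqrt(2)/2

An antiderivative is F(z) = -2*sin(z) - cos(z).
Then F(pi/4) - F(0) = (-3*sqrt(2)/2) - (-1) = 1 - 3*sqrt(2)/2.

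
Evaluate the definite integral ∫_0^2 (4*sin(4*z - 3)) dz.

Let u = 4*z - 3, so du = 4 dz. When z = 0, u = -3; when z = 2, u = 5.
The integral becomes ∫ sin(u) du from -3 to 5, with antiderivative -cos(u).
Back in z: F(z) = -cos(4*z - 3).
Then F(2) - F(0) = (-cos(5)) - (-cos(3)) = cos(3) - cos(5).

cos(3) - cos(5)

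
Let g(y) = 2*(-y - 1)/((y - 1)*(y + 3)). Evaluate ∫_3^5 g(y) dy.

log(3/8)

Factor the denominator: y**2 + 2*y - 3 = (y + 3)(y - 1).
Partial fractions: 2*(-y - 1)/((y - 1)*(y + 3)) = -1/(y + 3) - 1/(y - 1).
An antiderivative is F(y) = -log(y - 1) - log(y + 3).
Then F(5) - F(3) = (-log(32)) - (-log(12)) = log(3/8).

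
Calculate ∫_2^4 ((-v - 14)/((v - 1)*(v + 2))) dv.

-log(48)

Factor the denominator: v**2 + v - 2 = (v + 2)(v - 1).
Partial fractions: (-v - 14)/((v - 1)*(v + 2)) = 4/(v + 2) - 5/(v - 1).
An antiderivative is F(v) = -5*log(v - 1) + 4*log(v + 2).
Then F(4) - F(2) = (log(16/3)) - (8*log(2)) = -log(48).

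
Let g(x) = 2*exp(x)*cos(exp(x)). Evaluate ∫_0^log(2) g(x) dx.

Let u = exp(x), so du = exp(x) dx. When x = 0, u = 1; when x = log(2), u = 2.
The integral becomes 2·∫ cos(u) du from 1 to 2, with antiderivative 2*sin(u).
Back in x: F(x) = 2*sin(exp(x)).
Then F(log(2)) - F(0) = (2*sin(2)) - (2*sin(1)) = -2*sin(1) + 2*sin(2).

-2*sin(1) + 2*sin(2)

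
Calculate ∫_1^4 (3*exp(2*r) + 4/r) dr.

An antiderivative is F(r) = 3*exp(2*r)/2 + 4*log(r).
Then F(4) - F(1) = (8*log(2) + 3*exp(8)/2) - (3*exp(2)/2) = -3*exp(2)/2 + 8*log(2) + 3*exp(8)/2.

-3*exp(2)/2 + 8*log(2) + 3*exp(8)/2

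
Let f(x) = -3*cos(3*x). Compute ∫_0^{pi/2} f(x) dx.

1

An antiderivative is F(x) = -sin(3*x).
Then F(pi/2) - F(0) = (1) - (0) = 1.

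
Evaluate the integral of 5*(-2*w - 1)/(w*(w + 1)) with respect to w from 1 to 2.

Factor the denominator: w**2 + w = (w + 1)w.
Partial fractions: 5*(-2*w - 1)/(w*(w + 1)) = -5/(w + 1) - 5/w.
An antiderivative is F(w) = -5*log(w) - 5*log(w + 1).
Then F(2) - F(1) = (-5*log(3) - 5*log(2)) - (-log(32)) = -5*log(3).

-5*log(3)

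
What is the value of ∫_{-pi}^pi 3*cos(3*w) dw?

0

An antiderivative is F(w) = sin(3*w).
Then F(pi) - F(-pi) = (0) - (0) = 0.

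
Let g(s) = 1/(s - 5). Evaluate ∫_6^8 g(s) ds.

An antiderivative is F(s) = log(s - 5).
Then F(8) - F(6) = (log(3)) - (0) = log(3).

log(3)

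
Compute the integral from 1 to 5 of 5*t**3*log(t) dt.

Integrate by parts once (u = ln t, dv = 5*t**3 dt).
An antiderivative is F(t) = 5*t**4*(4*log(t) - 1)/16.
Then F(5) - F(1) = (-3125/16 + 3125*log(5)/4) - (-5/16) = -195 + 3125*log(5)/4.

-195 + 3125*log(5)/4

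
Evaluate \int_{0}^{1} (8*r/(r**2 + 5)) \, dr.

-4*log(5) + 4*log(2) + 4*log(3)

Let u = r**2 + 5, so du = 2*r dr. When r = 0, u = 5; when r = 1, u = 6.
The integral becomes 4·∫ 1/u du from 5 to 6, with antiderivative 4*log(u).
Back in r: F(r) = 4*log(r**2 + 5).
Then F(1) - F(0) = (4*log(2) + 4*log(3)) - (4*log(5)) = -4*log(5) + 4*log(2) + 4*log(3).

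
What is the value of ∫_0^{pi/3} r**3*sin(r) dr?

-3*sqrt(3) - pi**3/54 + sqrt(3)*pi**2/6 + pi

Integrate by parts 3 times (u = r^3, dv = sin(r) dr).
An antiderivative is F(r) = -r**3*cos(r) + 3*r**2*sin(r) + 6*r*cos(r) - 6*sin(r).
Then F(pi/3) - F(0) = (-3*sqrt(3) - pi**3/54 + sqrt(3)*pi**2/6 + pi) - (0) = -3*sqrt(3) - pi**3/54 + sqrt(3)*pi**2/6 + pi.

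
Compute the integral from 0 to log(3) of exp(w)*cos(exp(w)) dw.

Let u = exp(w), so du = exp(w) dw. When w = 0, u = 1; when w = log(3), u = 3.
The integral becomes ∫ cos(u) du from 1 to 3, with antiderivative sin(u).
Back in w: F(w) = sin(exp(w)).
Then F(log(3)) - F(0) = (sin(3)) - (sin(1)) = -sin(1) + sin(3).

-sin(1) + sin(3)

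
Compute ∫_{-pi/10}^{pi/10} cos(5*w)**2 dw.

Use the identity cos^2(5*w) = (1 + cos(10*w))/2.
An antiderivative is F(w) = w/2 + sin(10*w)/20.
Then F(pi/10) - F(-pi/10) = (pi/20) - (-pi/20) = pi/10.

pi/10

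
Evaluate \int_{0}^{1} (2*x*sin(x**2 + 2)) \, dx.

Let u = x**2 + 2, so du = 2*x dx. When x = 0, u = 2; when x = 1, u = 3.
The integral becomes ∫ sin(u) du from 2 to 3, with antiderivative -cos(u).
Back in x: F(x) = -cos(x**2 + 2).
Then F(1) - F(0) = (-cos(3)) - (-cos(2)) = cos(2) - cos(3).

cos(2) - cos(3)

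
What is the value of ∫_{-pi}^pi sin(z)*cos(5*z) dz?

0

Use the identity sin(z)cos(5*z) = [sin(6*z) + sin(-4*z)]/2.
An antiderivative is F(z) = cos(4*z)/8 - cos(6*z)/12.
Then F(pi) - F(-pi) = (1/24) - (1/24) = 0.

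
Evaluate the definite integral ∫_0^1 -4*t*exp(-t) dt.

Integrate by parts once (u = t, dv = -4*exp(-t) dt).
An antiderivative is F(t) = (4*t + 4)*exp(-t).
Then F(1) - F(0) = (8*exp(-1)) - (4) = -4 + 8*exp(-1).

-4 + 8*exp(-1)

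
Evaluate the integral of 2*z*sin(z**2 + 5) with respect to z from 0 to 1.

-cos(6) + cos(5)

Let u = z**2 + 5, so du = 2*z dz. When z = 0, u = 5; when z = 1, u = 6.
The integral becomes ∫ sin(u) du from 5 to 6, with antiderivative -cos(u).
Back in z: F(z) = -cos(z**2 + 5).
Then F(1) - F(0) = (-cos(6)) - (-cos(5)) = -cos(6) + cos(5).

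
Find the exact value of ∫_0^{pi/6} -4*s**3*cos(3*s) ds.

Integrate by parts 3 times (u = s^3, dv = -4*cos(3*s) ds).
An antiderivative is F(s) = -4*s**3*sin(3*s)/3 - 4*s**2*cos(3*s)/3 + 8*s*sin(3*s)/9 + 8*cos(3*s)/27.
Then F(pi/6) - F(0) = (pi*(24 - pi**2)/162) - (8/27) = -8/27 - pi**3/162 + 4*pi/27.

-8/27 - pi**3/162 + 4*pi/27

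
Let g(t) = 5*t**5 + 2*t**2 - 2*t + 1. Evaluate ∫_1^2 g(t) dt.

331/6

By the power rule, an antiderivative is F(t) = 5*t**6/6 + 2*t**3/3 - t**2 + t.
Then F(2) - F(1) = (170/3) - (3/2) = 331/6.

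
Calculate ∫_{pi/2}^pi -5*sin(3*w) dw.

-5/3

An antiderivative is F(w) = 5*cos(3*w)/3.
Then F(pi) - F(pi/2) = (-5/3) - (0) = -5/3.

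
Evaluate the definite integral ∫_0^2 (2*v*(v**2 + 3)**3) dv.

580

Let u = v**2 + 3, so du = 2*v dv. When v = 0, u = 3; when v = 2, u = 7.
The integral becomes ∫ u**3 du from 3 to 7, with antiderivative u**4/4.
Back in v: F(v) = (v**2 + 3)**4/4.
Then F(2) - F(0) = (2401/4) - (81/4) = 580.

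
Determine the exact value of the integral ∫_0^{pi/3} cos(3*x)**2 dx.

pi/6

Use the identity cos^2(3*x) = (1 + cos(6*x))/2.
An antiderivative is F(x) = x/2 + sin(6*x)/12.
Then F(pi/3) - F(0) = (pi/6) - (0) = pi/6.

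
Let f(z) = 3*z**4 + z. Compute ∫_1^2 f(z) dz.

By the power rule, an antiderivative is F(z) = 3*z**5/5 + z**2/2.
Then F(2) - F(1) = (106/5) - (11/10) = 201/10.

201/10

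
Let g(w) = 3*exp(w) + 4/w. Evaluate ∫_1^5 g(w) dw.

An antiderivative is F(w) = 3*exp(w) + 4*log(w).
Then F(5) - F(1) = (4*log(5) + 3*exp(5)) - (3*exp(1)) = -3*exp(1) + 4*log(5) + 3*exp(5).

-3*exp(1) + 4*log(5) + 3*exp(5)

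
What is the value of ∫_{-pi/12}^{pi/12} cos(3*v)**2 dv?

1/6 + pi/12

Use the identity cos^2(3*v) = (1 + cos(6*v))/2.
An antiderivative is F(v) = v/2 + sin(6*v)/12.
Then F(pi/12) - F(-pi/12) = (1/12 + pi/24) - (-pi/24 - 1/12) = 1/6 + pi/12.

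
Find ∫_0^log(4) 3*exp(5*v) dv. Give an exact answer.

3069/5

Let u = exp(v), so du = exp(v) dv. When v = 0, u = 1; when v = log(4), u = 4.
The integral becomes 3·∫ u**4 du from 1 to 4, with antiderivative 3*u**5/5.
Back in v: F(v) = 3*exp(5*v)/5.
Then F(log(4)) - F(0) = (3072/5) - (3/5) = 3069/5.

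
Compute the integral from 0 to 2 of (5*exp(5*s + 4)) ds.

Let u = 5*s + 4, so du = 5 ds. When s = 0, u = 4; when s = 2, u = 14.
The integral becomes ∫ exp(u) du from 4 to 14, with antiderivative exp(u).
Back in s: F(s) = exp(5*s + 4).
Then F(2) - F(0) = (exp(14)) - (exp(4)) = -exp(4) + exp(14).

-exp(4) + exp(14)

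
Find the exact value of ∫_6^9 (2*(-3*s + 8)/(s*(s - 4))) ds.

Factor the denominator: s**2 - 4*s = s(s - 4).
Partial fractions: 2*(-3*s + 8)/(s*(s - 4)) = -4/s - 2/(s - 4).
An antiderivative is F(s) = -4*log(s) - 2*log(s - 4).
Then F(9) - F(6) = (-8*log(3) - 2*log(5)) - (-4*log(3) - 6*log(2)) = -4*log(3) - 2*log(5) + 6*log(2).

-4*log(3) - 2*log(5) + 6*log(2)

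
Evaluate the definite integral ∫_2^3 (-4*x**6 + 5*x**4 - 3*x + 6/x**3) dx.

By the power rule, an antiderivative is F(x) = -4*x**7/7 + x**5 - 3*x**2/2 - 3/x**2.
Then F(3) - F(2) = (-42863/42) - (-1341/28) = -81703/84.

-81703/84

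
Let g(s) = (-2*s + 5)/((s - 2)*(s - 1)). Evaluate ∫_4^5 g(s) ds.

-7*log(2) + 4*log(3)

Factor the denominator: s**2 - 3*s + 2 = (s - 1)(s - 2).
Partial fractions: (-2*s + 5)/((s - 2)*(s - 1)) = -3/(s - 1) + 1/(s - 2).
An antiderivative is F(s) = log(s - 2) - 3*log(s - 1).
Then F(5) - F(4) = (log(3/64)) - (log(2/27)) = -7*log(2) + 4*log(3).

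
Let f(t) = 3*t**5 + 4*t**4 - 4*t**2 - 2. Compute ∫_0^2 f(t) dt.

644/15

By the power rule, an antiderivative is F(t) = t**6/2 + 4*t**5/5 - 4*t**3/3 - 2*t.
Then F(2) - F(0) = (644/15) - (0) = 644/15.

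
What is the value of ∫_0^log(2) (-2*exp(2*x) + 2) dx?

An antiderivative is F(x) = -exp(2*x) + 2*x.
Then F(log(2)) - F(0) = (-4 + 2*log(2)) - (-1) = -3 + log(4).

-3 + log(4)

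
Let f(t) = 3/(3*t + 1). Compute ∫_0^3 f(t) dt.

Let u = 3*t + 1, so du = 3 dt. When t = 0, u = 1; when t = 3, u = 10.
The integral becomes ∫ 1/u du from 1 to 10, with antiderivative log(u).
Back in t: F(t) = log(3*t + 1).
Then F(3) - F(0) = (log(10)) - (0) = log(10).

log(10)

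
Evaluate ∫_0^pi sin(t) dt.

An antiderivative is F(t) = -cos(t).
Then F(pi) - F(0) = (1) - (-1) = 2.

2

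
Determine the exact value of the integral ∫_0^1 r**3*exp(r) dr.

Integrate by parts 3 times (u = r^3, dv = exp(r) dr).
An antiderivative is F(r) = (r**3 - 3*r**2 + 6*r - 6)*exp(r).
Then F(1) - F(0) = (-2*E) - (-6) = 6 - 2*E.

6 - 2*E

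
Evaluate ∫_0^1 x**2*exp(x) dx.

-2 + E

Integrate by parts twice (u = x^2, dv = exp(x) dx).
An antiderivative is F(x) = (x**2 - 2*x + 2)*exp(x).
Then F(1) - F(0) = (E) - (2) = -2 + E.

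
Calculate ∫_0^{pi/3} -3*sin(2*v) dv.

-9/4

An antiderivative is F(v) = 3*cos(2*v)/2.
Then F(pi/3) - F(0) = (-3/4) - (3/2) = -9/4.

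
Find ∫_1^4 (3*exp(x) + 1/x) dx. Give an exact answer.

-3*exp(1) + log(4) + 3*exp(4)

An antiderivative is F(x) = 3*exp(x) + log(x).
Then F(4) - F(1) = (log(4) + 3*exp(4)) - (3*exp(1)) = -3*exp(1) + log(4) + 3*exp(4).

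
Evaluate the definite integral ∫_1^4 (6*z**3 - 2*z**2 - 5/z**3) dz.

By the power rule, an antiderivative is F(z) = 3*z**4/2 - 2*z**3/3 + 5/(2*z**2).
Then F(4) - F(1) = (32783/96) - (10/3) = 10821/32.

10821/32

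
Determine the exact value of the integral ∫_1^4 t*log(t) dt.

Integrate by parts once (u = ln t, dv = t dt).
An antiderivative is F(t) = t**2*(2*log(t) - 1)/4.
Then F(4) - F(1) = (-4 + 16*log(2)) - (-1/4) = -15/4 + 16*log(2).

-15/4 + 16*log(2)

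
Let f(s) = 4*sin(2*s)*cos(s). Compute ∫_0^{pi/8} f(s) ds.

Use the identity sin(2*s)cos(s) = [sin(3*s) + sin(s)]/2.
An antiderivative is F(s) = -2*cos(s) - 2*cos(3*s)/3.
Then F(pi/8) - F(0) = (-sqrt(sqrt(2) + 2) - sqrt(2 - sqrt(2))/3) - (-8/3) = -sqrt(sqrt(2) + 2) - sqrt(2 - sqrt(2))/3 + 8/3.

-sqrt(sqrt(2) + 2) - sqrt(2 - sqrt(2))/3 + 8/3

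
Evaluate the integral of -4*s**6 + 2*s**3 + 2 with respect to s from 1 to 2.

By the power rule, an antiderivative is F(s) = -4*s**7/7 + s**4/2 + 2*s.
Then F(2) - F(1) = (-428/7) - (27/14) = -883/14.

-883/14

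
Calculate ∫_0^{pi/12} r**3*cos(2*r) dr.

-3*sqrt(3)/16 - pi/32 + pi**3/6912 + sqrt(3)*pi**2/384 + 3/8

Integrate by parts 3 times (u = r^3, dv = cos(2*r) dr).
An antiderivative is F(r) = r**3*sin(2*r)/2 + 3*r**2*cos(2*r)/4 - 3*r*sin(2*r)/4 - 3*cos(2*r)/8.
Then F(pi/12) - F(0) = (-3*sqrt(3)/16 - pi/32 + pi**3/6912 + sqrt(3)*pi**2/384) - (-3/8) = -3*sqrt(3)/16 - pi/32 + pi**3/6912 + sqrt(3)*pi**2/384 + 3/8.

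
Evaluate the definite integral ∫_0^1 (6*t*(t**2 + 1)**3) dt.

Let u = t**2 + 1, so du = 2*t dt. When t = 0, u = 1; when t = 1, u = 2.
The integral becomes 3·∫ u**3 du from 1 to 2, with antiderivative 3*u**4/4.
Back in t: F(t) = 3*(t**2 + 1)**4/4.
Then F(1) - F(0) = (12) - (3/4) = 45/4.

45/4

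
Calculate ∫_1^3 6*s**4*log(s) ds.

-1452/25 + 1458*log(3)/5

Integrate by parts once (u = ln s, dv = 6*s**4 ds).
An antiderivative is F(s) = 6*s**5*(5*log(s) - 1)/25.
Then F(3) - F(1) = (-1458/25 + 1458*log(3)/5) - (-6/25) = -1452/25 + 1458*log(3)/5.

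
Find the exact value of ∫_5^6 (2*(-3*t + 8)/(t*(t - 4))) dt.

-4*log(3) - 6*log(2) + 4*log(5)

Factor the denominator: t**2 - 4*t = t(t - 4).
Partial fractions: 2*(-3*t + 8)/(t*(t - 4)) = -4/t - 2/(t - 4).
An antiderivative is F(t) = -4*log(t) - 2*log(t - 4).
Then F(6) - F(5) = (-4*log(3) - 6*log(2)) - (-4*log(5)) = -4*log(3) - 6*log(2) + 4*log(5).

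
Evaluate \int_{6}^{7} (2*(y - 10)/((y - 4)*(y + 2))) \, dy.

Factor the denominator: y**2 - 2*y - 8 = (y + 2)(y - 4).
Partial fractions: 2*(y - 10)/((y - 4)*(y + 2)) = 4/(y + 2) - 2/(y - 4).
An antiderivative is F(y) = -2*log(y - 4) + 4*log(y + 2).
Then F(7) - F(6) = (6*log(3)) - (10*log(2)) = -10*log(2) + 6*log(3).

-10*log(2) + 6*log(3)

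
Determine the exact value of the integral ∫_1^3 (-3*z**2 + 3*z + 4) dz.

-6

By the power rule, an antiderivative is F(z) = -z**3 + 3*z**2/2 + 4*z.
Then F(3) - F(1) = (-3/2) - (9/2) = -6.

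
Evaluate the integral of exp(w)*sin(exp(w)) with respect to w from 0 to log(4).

Let u = exp(w), so du = exp(w) dw. When w = 0, u = 1; when w = log(4), u = 4.
The integral becomes ∫ sin(u) du from 1 to 4, with antiderivative -cos(u).
Back in w: F(w) = -cos(exp(w)).
Then F(log(4)) - F(0) = (-cos(4)) - (-cos(1)) = cos(1) - cos(4).

cos(1) - cos(4)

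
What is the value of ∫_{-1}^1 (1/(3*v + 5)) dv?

2*log(2)/3

An antiderivative is F(v) = log(3*v + 5)/3.
Then F(1) - F(-1) = (log(2)) - (log(2)/3) = 2*log(2)/3.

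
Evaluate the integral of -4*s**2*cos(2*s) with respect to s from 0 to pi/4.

Integrate by parts twice (u = s^2, dv = -4*cos(2*s) ds).
An antiderivative is F(s) = -2*s**2*sin(2*s) - 2*s*cos(2*s) + sin(2*s).
Then F(pi/4) - F(0) = (1 - pi**2/8) - (0) = 1 - pi**2/8.

1 - pi**2/8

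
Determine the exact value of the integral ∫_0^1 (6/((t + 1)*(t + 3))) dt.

Factor the denominator: t**2 + 4*t + 3 = (t + 3)(t + 1).
Partial fractions: 6/((t + 1)*(t + 3)) = -3/(t + 3) + 3/(t + 1).
An antiderivative is F(t) = 3*log(t + 1) - 3*log(t + 3).
Then F(1) - F(0) = (-log(8)) - (-log(27)) = log(27/8).

log(27/8)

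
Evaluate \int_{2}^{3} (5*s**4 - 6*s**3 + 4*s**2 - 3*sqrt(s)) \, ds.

-6*sqrt(3) + 4*sqrt(2) + 833/6

By the power rule, an antiderivative is F(s) = s**5 - 3*s**4/2 - 2*s**(3/2) + 4*s**3/3.
Then F(3) - F(2) = (315/2 - 6*sqrt(3)) - (56/3 - 4*sqrt(2)) = -6*sqrt(3) + 4*sqrt(2) + 833/6.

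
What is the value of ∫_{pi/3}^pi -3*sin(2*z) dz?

9/4

An antiderivative is F(z) = 3*cos(2*z)/2.
Then F(pi) - F(pi/3) = (3/2) - (-3/4) = 9/4.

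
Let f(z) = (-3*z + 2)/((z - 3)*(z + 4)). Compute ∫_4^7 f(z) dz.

Factor the denominator: z**2 + z - 12 = (z + 4)(z - 3).
Partial fractions: (-3*z + 2)/((z - 3)*(z + 4)) = -2/(z + 4) - 1/(z - 3).
An antiderivative is F(z) = -log(z - 3) - 2*log(z + 4).
Then F(7) - F(4) = (-2*log(11) - 2*log(2)) - (-log(64)) = -2*log(11) + 4*log(2).

-2*log(11) + 4*log(2)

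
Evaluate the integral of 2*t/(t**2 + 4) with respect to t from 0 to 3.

Let u = t**2 + 4, so du = 2*t dt. When t = 0, u = 4; when t = 3, u = 13.
The integral becomes ∫ 1/u du from 4 to 13, with antiderivative log(u).
Back in t: F(t) = log(t**2 + 4).
Then F(3) - F(0) = (log(13)) - (log(4)) = log(13/4).

log(13/4)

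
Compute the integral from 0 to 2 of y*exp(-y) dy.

Integrate by parts once (u = y, dv = exp(-y) dy).
An antiderivative is F(y) = (-y - 1)*exp(-y).
Then F(2) - F(0) = (-3*exp(-2)) - (-1) = 1 - 3*exp(-2).

1 - 3*exp(-2)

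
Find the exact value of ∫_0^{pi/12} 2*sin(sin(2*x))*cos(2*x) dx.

1 - cos(1/2)

Let u = sin(2*x), so du = 2*cos(2*x) dx. When x = 0, u = 0; when x = pi/12, u = 1/2.
The integral becomes ∫ sin(u) du from 0 to 1/2, with antiderivative -cos(u).
Back in x: F(x) = -cos(sin(2*x)).
Then F(pi/12) - F(0) = (-cos(1/2)) - (-1) = 1 - cos(1/2).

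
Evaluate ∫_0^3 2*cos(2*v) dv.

Let u = 2*v, so du = 2 dv. When v = 0, u = 0; when v = 3, u = 6.
The integral becomes ∫ cos(u) du from 0 to 6, with antiderivative sin(u).
Back in v: F(v) = sin(2*v).
Then F(3) - F(0) = (sin(6)) - (0) = sin(6).

sin(6)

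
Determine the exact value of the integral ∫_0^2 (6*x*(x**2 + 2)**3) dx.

Let u = x**2 + 2, so du = 2*x dx. When x = 0, u = 2; when x = 2, u = 6.
The integral becomes 3·∫ u**3 du from 2 to 6, with antiderivative 3*u**4/4.
Back in x: F(x) = 3*(x**2 + 2)**4/4.
Then F(2) - F(0) = (972) - (12) = 960.

960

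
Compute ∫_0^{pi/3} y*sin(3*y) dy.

Integrate by parts once (u = y, dv = sin(3*y) dy).
An antiderivative is F(y) = -y*cos(3*y)/3 + sin(3*y)/9.
Then F(pi/3) - F(0) = (pi/9) - (0) = pi/9.

pi/9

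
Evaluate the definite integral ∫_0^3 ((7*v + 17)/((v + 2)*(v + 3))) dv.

log(2) + 3*log(5)

Factor the denominator: v**2 + 5*v + 6 = (v + 3)(v + 2).
Partial fractions: (7*v + 17)/((v + 2)*(v + 3)) = 4/(v + 3) + 3/(v + 2).
An antiderivative is F(v) = 3*log(v + 2) + 4*log(v + 3).
Then F(3) - F(0) = (4*log(2) + 4*log(3) + 3*log(5)) - (3*log(2) + 4*log(3)) = log(2) + 3*log(5).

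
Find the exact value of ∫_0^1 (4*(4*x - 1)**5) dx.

Let u = 4*x - 1, so du = 4 dx. When x = 0, u = -1; when x = 1, u = 3.
The integral becomes ∫ u**5 du from -1 to 3, with antiderivative u**6/6.
Back in x: F(x) = (4*x - 1)**6/6.
Then F(1) - F(0) = (243/2) - (1/6) = 364/3.

364/3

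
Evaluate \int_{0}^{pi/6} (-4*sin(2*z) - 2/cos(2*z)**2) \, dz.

An antiderivative is F(z) = 2*cos(2*z) - tan(2*z).
Then F(pi/6) - F(0) = (1 - sqrt(3)) - (2) = -sqrt(3) - 1.

-sqrt(3) - 1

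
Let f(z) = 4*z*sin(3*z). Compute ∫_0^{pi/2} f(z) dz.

Integrate by parts once (u = z, dv = 4*sin(3*z) dz).
An antiderivative is F(z) = -4*z*cos(3*z)/3 + 4*sin(3*z)/9.
Then F(pi/2) - F(0) = (-4/9) - (0) = -4/9.

-4/9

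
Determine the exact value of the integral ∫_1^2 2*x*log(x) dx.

Integrate by parts once (u = ln x, dv = 2*x dx).
An antiderivative is F(x) = x**2*(2*log(x) - 1)/2.
Then F(2) - F(1) = (-2 + log(16)) - (-1/2) = -3/2 + log(16).

-3/2 + log(16)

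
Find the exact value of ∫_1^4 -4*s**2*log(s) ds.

Integrate by parts once (u = ln s, dv = -4*s**2 ds).
An antiderivative is F(s) = -4*s**3*(3*log(s) - 1)/9.
Then F(4) - F(1) = (256/9 - 512*log(2)/3) - (4/9) = 28 - 512*log(2)/3.

28 - 512*log(2)/3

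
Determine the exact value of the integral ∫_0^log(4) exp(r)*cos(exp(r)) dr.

Let u = exp(r), so du = exp(r) dr. When r = 0, u = 1; when r = log(4), u = 4.
The integral becomes ∫ cos(u) du from 1 to 4, with antiderivative sin(u).
Back in r: F(r) = sin(exp(r)).
Then F(log(4)) - F(0) = (sin(4)) - (sin(1)) = -sin(1) + sin(4).

-sin(1) + sin(4)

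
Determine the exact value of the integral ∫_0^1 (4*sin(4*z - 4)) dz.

Let u = 4*z - 4, so du = 4 dz. When z = 0, u = -4; when z = 1, u = 0.
The integral becomes ∫ sin(u) du from -4 to 0, with antiderivative -cos(u).
Back in z: F(z) = -cos(4*z - 4).
Then F(1) - F(0) = (-1) - (-cos(4)) = -1 + cos(4).

-1 + cos(4)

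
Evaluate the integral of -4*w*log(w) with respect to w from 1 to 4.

Integrate by parts once (u = ln w, dv = -4*w dw).
An antiderivative is F(w) = -w**2*(2*log(w) - 1).
Then F(4) - F(1) = (16 - 64*log(2)) - (1) = 15 - 64*log(2).

15 - 64*log(2)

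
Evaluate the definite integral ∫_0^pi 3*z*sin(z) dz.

3*pi

Integrate by parts once (u = z, dv = 3*sin(z) dz).
An antiderivative is F(z) = -3*z*cos(z) + 3*sin(z).
Then F(pi) - F(0) = (3*pi) - (0) = 3*pi.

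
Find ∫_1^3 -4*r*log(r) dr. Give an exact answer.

8 - 18*log(3)

Integrate by parts once (u = ln r, dv = -4*r dr).
An antiderivative is F(r) = -r**2*(2*log(r) - 1).
Then F(3) - F(1) = (9 - 18*log(3)) - (1) = 8 - 18*log(3).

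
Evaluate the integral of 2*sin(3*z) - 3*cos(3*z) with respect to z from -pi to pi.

An antiderivative is F(z) = -sin(3*z) - 2*cos(3*z)/3.
Then F(pi) - F(-pi) = (2/3) - (2/3) = 0.

0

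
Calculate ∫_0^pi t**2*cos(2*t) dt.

pi/2

Integrate by parts twice (u = t^2, dv = cos(2*t) dt).
An antiderivative is F(t) = t**2*sin(2*t)/2 + t*cos(2*t)/2 - sin(2*t)/4.
Then F(pi) - F(0) = (pi/2) - (0) = pi/2.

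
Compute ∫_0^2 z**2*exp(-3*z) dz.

2/27 - 50*exp(-6)/27

Integrate by parts twice (u = z^2, dv = exp(-3*z) dz).
An antiderivative is F(z) = (-9*z**2 - 6*z - 2)*exp(-3*z)/27.
Then F(2) - F(0) = (-50*exp(-6)/27) - (-2/27) = 2/27 - 50*exp(-6)/27.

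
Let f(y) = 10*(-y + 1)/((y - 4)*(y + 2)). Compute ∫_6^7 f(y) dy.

Factor the denominator: y**2 - 2*y - 8 = (y + 2)(y - 4).
Partial fractions: 10*(-y + 1)/((y - 4)*(y + 2)) = -5/(y + 2) - 5/(y - 4).
An antiderivative is F(y) = -5*log(y - 4) - 5*log(y + 2).
Then F(7) - F(6) = (-15*log(3)) - (-20*log(2)) = -15*log(3) + 20*log(2).

-15*log(3) + 20*log(2)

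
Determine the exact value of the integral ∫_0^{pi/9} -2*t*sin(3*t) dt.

Integrate by parts once (u = t, dv = -2*sin(3*t) dt).
An antiderivative is F(t) = 2*t*cos(3*t)/3 - 2*sin(3*t)/9.
Then F(pi/9) - F(0) = (-sqrt(3)/9 + pi/27) - (0) = -sqrt(3)/9 + pi/27.

-sqrt(3)/9 + pi/27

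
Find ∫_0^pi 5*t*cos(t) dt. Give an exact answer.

Integrate by parts once (u = t, dv = 5*cos(t) dt).
An antiderivative is F(t) = 5*t*sin(t) + 5*cos(t).
Then F(pi) - F(0) = (-5) - (5) = -10.

-10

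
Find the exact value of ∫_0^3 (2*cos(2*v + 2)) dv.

-sin(2) + sin(8)

Let u = 2*v + 2, so du = 2 dv. When v = 0, u = 2; when v = 3, u = 8.
The integral becomes ∫ cos(u) du from 2 to 8, with antiderivative sin(u).
Back in v: F(v) = sin(2*v + 2).
Then F(3) - F(0) = (sin(8)) - (sin(2)) = -sin(2) + sin(8).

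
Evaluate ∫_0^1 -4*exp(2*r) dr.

An antiderivative is F(r) = -2*exp(2*r).
Then F(1) - F(0) = (-2*exp(2)) - (-2) = 2 - 2*exp(2).

2 - 2*exp(2)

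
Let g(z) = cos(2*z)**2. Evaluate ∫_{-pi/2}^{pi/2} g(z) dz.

pi/2

Use the identity cos^2(2*z) = (1 + cos(4*z))/2.
An antiderivative is F(z) = z/2 + sin(4*z)/8.
Then F(pi/2) - F(-pi/2) = (pi/4) - (-pi/4) = pi/2.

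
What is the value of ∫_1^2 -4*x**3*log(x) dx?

Integrate by parts once (u = ln x, dv = -4*x**3 dx).
An antiderivative is F(x) = -x**4*(4*log(x) - 1)/4.
Then F(2) - F(1) = (4 - 16*log(2)) - (1/4) = 15/4 - 16*log(2).

15/4 - 16*log(2)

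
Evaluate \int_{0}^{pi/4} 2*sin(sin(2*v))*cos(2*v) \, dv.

1 - cos(1)

Let u = sin(2*v), so du = 2*cos(2*v) dv. When v = 0, u = 0; when v = pi/4, u = 1.
The integral becomes ∫ sin(u) du from 0 to 1, with antiderivative -cos(u).
Back in v: F(v) = -cos(sin(2*v)).
Then F(pi/4) - F(0) = (-cos(1)) - (-1) = 1 - cos(1).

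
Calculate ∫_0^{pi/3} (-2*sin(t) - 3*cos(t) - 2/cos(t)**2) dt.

-7*sqrt(3)/2 - 1

An antiderivative is F(t) = -3*sin(t) + 2*cos(t) - 2*tan(t).
Then F(pi/3) - F(0) = (1 - 7*sqrt(3)/2) - (2) = -7*sqrt(3)/2 - 1.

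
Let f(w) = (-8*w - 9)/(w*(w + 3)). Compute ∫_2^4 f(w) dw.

-5*log(7) - 3*log(2) + 5*log(5)

Factor the denominator: w**2 + 3*w = (w + 3)w.
Partial fractions: (-8*w - 9)/(w*(w + 3)) = -5/(w + 3) - 3/w.
An antiderivative is F(w) = -3*log(w) - 5*log(w + 3).
Then F(4) - F(2) = (-5*log(7) - 6*log(2)) - (-5*log(5) - 3*log(2)) = -5*log(7) - 3*log(2) + 5*log(5).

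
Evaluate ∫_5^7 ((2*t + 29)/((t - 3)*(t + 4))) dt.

Factor the denominator: t**2 + t - 12 = (t + 4)(t - 3).
Partial fractions: (2*t + 29)/((t - 3)*(t + 4)) = -3/(t + 4) + 5/(t - 3).
An antiderivative is F(t) = 5*log(t - 3) - 3*log(t + 4).
Then F(7) - F(5) = (-3*log(11) + 10*log(2)) - (-6*log(3) + 5*log(2)) = -3*log(11) + 5*log(2) + 6*log(3).

-3*log(11) + 5*log(2) + 6*log(3)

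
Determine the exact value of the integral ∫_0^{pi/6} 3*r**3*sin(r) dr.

Integrate by parts 3 times (u = r^3, dv = 3*sin(r) dr).
An antiderivative is F(r) = -3*r**3*cos(r) + 9*r**2*sin(r) + 18*r*cos(r) - 18*sin(r).
Then F(pi/6) - F(0) = (-9 - sqrt(3)*pi**3/144 + pi**2/8 + 3*sqrt(3)*pi/2) - (0) = -9 - sqrt(3)*pi**3/144 + pi**2/8 + 3*sqrt(3)*pi/2.

-9 - sqrt(3)*pi**3/144 + pi**2/8 + 3*sqrt(3)*pi/2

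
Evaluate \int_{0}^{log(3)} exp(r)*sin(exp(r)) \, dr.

cos(1) - cos(3)

Let u = exp(r), so du = exp(r) dr. When r = 0, u = 1; when r = log(3), u = 3.
The integral becomes ∫ sin(u) du from 1 to 3, with antiderivative -cos(u).
Back in r: F(r) = -cos(exp(r)).
Then F(log(3)) - F(0) = (-cos(3)) - (-cos(1)) = cos(1) - cos(3).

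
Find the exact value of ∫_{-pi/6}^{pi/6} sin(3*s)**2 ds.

pi/6

Use the identity sin^2(3*s) = (1 - cos(6*s))/2.
An antiderivative is F(s) = s/2 - sin(6*s)/12.
Then F(pi/6) - F(-pi/6) = (pi/12) - (-pi/12) = pi/6.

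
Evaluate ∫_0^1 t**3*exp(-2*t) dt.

Integrate by parts 3 times (u = t^3, dv = exp(-2*t) dt).
An antiderivative is F(t) = (-4*t**3 - 6*t**2 - 6*t - 3)*exp(-2*t)/8.
Then F(1) - F(0) = (-19*exp(-2)/8) - (-3/8) = 3/8 - 19*exp(-2)/8.

3/8 - 19*exp(-2)/8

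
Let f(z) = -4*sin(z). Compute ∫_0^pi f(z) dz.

An antiderivative is F(z) = 4*cos(z).
Then F(pi) - F(0) = (-4) - (4) = -8.

-8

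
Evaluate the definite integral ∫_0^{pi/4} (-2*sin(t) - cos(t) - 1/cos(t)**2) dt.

An antiderivative is F(t) = -sin(t) + 2*cos(t) - tan(t).
Then F(pi/4) - F(0) = (-1 + sqrt(2)/2) - (2) = -3 + sqrt(2)/2.

-3 + sqrt(2)/2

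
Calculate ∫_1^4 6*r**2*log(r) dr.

Integrate by parts once (u = ln r, dv = 6*r**2 dr).
An antiderivative is F(r) = 2*r**3*(3*log(r) - 1)/3.
Then F(4) - F(1) = (-128/3 + 256*log(2)) - (-2/3) = -42 + 256*log(2).

-42 + 256*log(2)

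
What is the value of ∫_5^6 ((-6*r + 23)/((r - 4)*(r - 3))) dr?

-5*log(3) + 4*log(2)

Factor the denominator: r**2 - 7*r + 12 = (r - 3)(r - 4).
Partial fractions: (-6*r + 23)/((r - 4)*(r - 3)) = -5/(r - 3) - 1/(r - 4).
An antiderivative is F(r) = -log(r - 4) - 5*log(r - 3).
Then F(6) - F(5) = (-5*log(3) - log(2)) - (-log(32)) = -5*log(3) + 4*log(2).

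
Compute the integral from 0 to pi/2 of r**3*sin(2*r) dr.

pi*(-6 + pi**2)/16

Integrate by parts 3 times (u = r^3, dv = sin(2*r) dr).
An antiderivative is F(r) = -r**3*cos(2*r)/2 + 3*r**2*sin(2*r)/4 + 3*r*cos(2*r)/4 - 3*sin(2*r)/8.
Then F(pi/2) - F(0) = (pi*(-6 + pi**2)/16) - (0) = pi*(-6 + pi**2)/16.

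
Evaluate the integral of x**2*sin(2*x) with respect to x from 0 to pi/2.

Integrate by parts twice (u = x^2, dv = sin(2*x) dx).
An antiderivative is F(x) = -x**2*cos(2*x)/2 + x*sin(2*x)/2 + cos(2*x)/4.
Then F(pi/2) - F(0) = (-1/4 + pi**2/8) - (1/4) = -1/2 + pi**2/8.

-1/2 + pi**2/8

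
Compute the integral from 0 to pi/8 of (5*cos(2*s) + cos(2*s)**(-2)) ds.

An antiderivative is F(s) = 5*sin(2*s)/2 + tan(2*s)/2.
Then F(pi/8) - F(0) = (1/2 + 5*sqrt(2)/4) - (0) = 1/2 + 5*sqrt(2)/4.

1/2 + 5*sqrt(2)/4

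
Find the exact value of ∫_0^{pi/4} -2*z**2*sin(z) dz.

-2*sqrt(2) - sqrt(2)*pi/2 + sqrt(2)*pi**2/16 + 4

Integrate by parts twice (u = z^2, dv = -2*sin(z) dz).
An antiderivative is F(z) = 2*z**2*cos(z) - 4*z*sin(z) - 4*cos(z).
Then F(pi/4) - F(0) = (sqrt(2)*(-32 - 8*pi + pi**2)/16) - (-4) = -2*sqrt(2) - sqrt(2)*pi/2 + sqrt(2)*pi**2/16 + 4.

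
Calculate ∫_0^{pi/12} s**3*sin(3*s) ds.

Integrate by parts 3 times (u = s^3, dv = sin(3*s) ds).
An antiderivative is F(s) = -s**3*cos(3*s)/3 + s**2*sin(3*s)/3 + 2*s*cos(3*s)/9 - 2*sin(3*s)/27.
Then F(pi/12) - F(0) = (sqrt(2)*(-384 - pi**3 + 12*pi**2 + 96*pi)/10368) - (0) = sqrt(2)*(-384 - pi**3 + 12*pi**2 + 96*pi)/10368.

sqrt(2)*(-384 - pi**3 + 12*pi**2 + 96*pi)/10368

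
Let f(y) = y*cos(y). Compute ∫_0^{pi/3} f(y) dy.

-1/2 + sqrt(3)*pi/6

Integrate by parts once (u = y, dv = cos(y) dy).
An antiderivative is F(y) = y*sin(y) + cos(y).
Then F(pi/3) - F(0) = (1/2 + sqrt(3)*pi/6) - (1) = -1/2 + sqrt(3)*pi/6.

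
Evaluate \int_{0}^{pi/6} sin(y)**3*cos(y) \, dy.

Let u = sin(y), so du = cos(y) dy. When y = 0, u = 0; when y = pi/6, u = 1/2.
The integral becomes ∫ u**3 du from 0 to 1/2, with antiderivative u**4/4.
Back in y: F(y) = sin(y)**4/4.
Then F(pi/6) - F(0) = (1/64) - (0) = 1/64.

1/64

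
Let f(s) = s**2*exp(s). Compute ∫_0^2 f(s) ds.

Integrate by parts twice (u = s^2, dv = exp(s) ds).
An antiderivative is F(s) = (s**2 - 2*s + 2)*exp(s).
Then F(2) - F(0) = (2*exp(2)) - (2) = -2 + 2*exp(2).

-2 + 2*exp(2)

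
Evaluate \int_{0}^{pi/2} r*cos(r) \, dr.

-1 + pi/2

Integrate by parts once (u = r, dv = cos(r) dr).
An antiderivative is F(r) = r*sin(r) + cos(r).
Then F(pi/2) - F(0) = (pi/2) - (1) = -1 + pi/2.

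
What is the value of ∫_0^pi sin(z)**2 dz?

Use the identity sin^2(z) = (1 - cos(2*z))/2.
An antiderivative is F(z) = z/2 - sin(2*z)/4.
Then F(pi) - F(0) = (pi/2) - (0) = pi/2.

pi/2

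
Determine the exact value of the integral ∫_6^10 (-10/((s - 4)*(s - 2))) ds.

-5*log(3) + 5*log(2)

Factor the denominator: s**2 - 6*s + 8 = (s - 2)(s - 4).
Partial fractions: -10/((s - 4)*(s - 2)) = 5/(s - 2) - 5/(s - 4).
An antiderivative is F(s) = -5*log(s - 4) + 5*log(s - 2).
Then F(10) - F(6) = (-5*log(3) + 10*log(2)) - (log(32)) = -5*log(3) + 5*log(2).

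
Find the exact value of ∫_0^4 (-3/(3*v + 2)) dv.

An antiderivative is F(v) = -log(3*v + 2).
Then F(4) - F(0) = (-log(14)) - (-log(2)) = -log(7).

-log(7)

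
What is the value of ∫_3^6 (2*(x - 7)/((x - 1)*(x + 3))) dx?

Factor the denominator: x**2 + 2*x - 3 = (x + 3)(x - 1).
Partial fractions: 2*(x - 7)/((x - 1)*(x + 3)) = 5/(x + 3) - 3/(x - 1).
An antiderivative is F(x) = -3*log(x - 1) + 5*log(x + 3).
Then F(6) - F(3) = (-3*log(5) + 10*log(3)) - (2*log(2) + 5*log(3)) = -3*log(5) - 2*log(2) + 5*log(3).

-3*log(5) - 2*log(2) + 5*log(3)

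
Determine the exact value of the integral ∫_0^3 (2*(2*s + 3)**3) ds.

1620

Let u = 2*s + 3, so du = 2 ds. When s = 0, u = 3; when s = 3, u = 9.
The integral becomes ∫ u**3 du from 3 to 9, with antiderivative u**4/4.
Back in s: F(s) = (2*s + 3)**4/4.
Then F(3) - F(0) = (6561/4) - (81/4) = 1620.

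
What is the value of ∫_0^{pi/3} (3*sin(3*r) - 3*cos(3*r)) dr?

2

An antiderivative is F(r) = -sin(3*r) - cos(3*r).
Then F(pi/3) - F(0) = (1) - (-1) = 2.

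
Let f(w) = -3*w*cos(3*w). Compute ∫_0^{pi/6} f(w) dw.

1/3 - pi/6

Integrate by parts once (u = w, dv = -3*cos(3*w) dw).
An antiderivative is F(w) = -w*sin(3*w) - cos(3*w)/3.
Then F(pi/6) - F(0) = (-pi/6) - (-1/3) = 1/3 - pi/6.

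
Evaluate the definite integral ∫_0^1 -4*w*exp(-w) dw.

Integrate by parts once (u = w, dv = -4*exp(-w) dw).
An antiderivative is F(w) = (4*w + 4)*exp(-w).
Then F(1) - F(0) = (8*exp(-1)) - (4) = -4 + 8*exp(-1).

-4 + 8*exp(-1)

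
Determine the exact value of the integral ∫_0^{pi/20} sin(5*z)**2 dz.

Use the identity sin^2(5*z) = (1 - cos(10*z))/2.
An antiderivative is F(z) = z/2 - sin(10*z)/20.
Then F(pi/20) - F(0) = (-1/20 + pi/40) - (0) = -1/20 + pi/40.

-1/20 + pi/40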